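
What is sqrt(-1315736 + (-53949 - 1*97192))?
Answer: I*sqrt(1466877) ≈ 1211.1*I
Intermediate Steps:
sqrt(-1315736 + (-53949 - 1*97192)) = sqrt(-1315736 + (-53949 - 97192)) = sqrt(-1315736 - 151141) = sqrt(-1466877) = I*sqrt(1466877)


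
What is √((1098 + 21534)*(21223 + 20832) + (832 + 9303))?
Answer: √951798895 ≈ 30851.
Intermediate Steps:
√((1098 + 21534)*(21223 + 20832) + (832 + 9303)) = √(22632*42055 + 10135) = √(951788760 + 10135) = √951798895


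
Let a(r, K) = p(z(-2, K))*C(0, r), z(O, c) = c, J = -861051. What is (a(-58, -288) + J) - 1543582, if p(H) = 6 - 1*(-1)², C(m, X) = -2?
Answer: -2404643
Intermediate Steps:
p(H) = 5 (p(H) = 6 - 1*1 = 6 - 1 = 5)
a(r, K) = -10 (a(r, K) = 5*(-2) = -10)
(a(-58, -288) + J) - 1543582 = (-10 - 861051) - 1543582 = -861061 - 1543582 = -2404643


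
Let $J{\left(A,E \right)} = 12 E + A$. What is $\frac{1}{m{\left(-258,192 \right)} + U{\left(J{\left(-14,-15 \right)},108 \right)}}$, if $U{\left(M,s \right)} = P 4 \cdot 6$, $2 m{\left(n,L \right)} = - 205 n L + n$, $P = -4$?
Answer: $\frac{1}{5077215} \approx 1.9696 \cdot 10^{-7}$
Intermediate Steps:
$J{\left(A,E \right)} = A + 12 E$
$m{\left(n,L \right)} = \frac{n}{2} - \frac{205 L n}{2}$ ($m{\left(n,L \right)} = \frac{- 205 n L + n}{2} = \frac{- 205 L n + n}{2} = \frac{n - 205 L n}{2} = \frac{n}{2} - \frac{205 L n}{2}$)
$U{\left(M,s \right)} = -96$ ($U{\left(M,s \right)} = \left(-4\right) 4 \cdot 6 = \left(-16\right) 6 = -96$)
$\frac{1}{m{\left(-258,192 \right)} + U{\left(J{\left(-14,-15 \right)},108 \right)}} = \frac{1}{\frac{1}{2} \left(-258\right) \left(1 - 39360\right) - 96} = \frac{1}{\frac{1}{2} \left(-258\right) \left(-39359\right) - 96} = \frac{1}{5077311 - 96} = \frac{1}{5077215}$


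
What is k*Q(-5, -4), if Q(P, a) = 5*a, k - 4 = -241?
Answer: 4740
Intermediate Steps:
k = -237 (k = 4 - 241 = -237)
k*Q(-5, -4) = -1185*(-4) = -237*(-20) = 4740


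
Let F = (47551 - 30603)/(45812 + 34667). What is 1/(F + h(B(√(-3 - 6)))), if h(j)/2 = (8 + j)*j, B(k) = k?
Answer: -57609845923/8486198817170 - 77722433292*I/4243099408585 ≈ -0.0067886 - 0.018317*I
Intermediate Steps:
h(j) = 2*j*(8 + j) (h(j) = 2*((8 + j)*j) = 2*(j*(8 + j)) = 2*j*(8 + j))
F = 16948/80479 ≈ 0.21059
1/(F + h(B(√(-3 - 6)))) = 1/(16948/80479 + 2*√(-3 - 6)*(8 + √(-3 - 6))) = 1/(16948/80479 + 2*√(-9)*(8 + √(-9))) = 1/(16948/80479 + 2*(3*I)*(8 + 3*I)) = 1/(16948/80479 + 6*I*(8 + 3*I))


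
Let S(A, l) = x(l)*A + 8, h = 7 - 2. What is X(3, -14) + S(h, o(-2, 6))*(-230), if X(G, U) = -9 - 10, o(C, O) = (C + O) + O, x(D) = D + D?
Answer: -24859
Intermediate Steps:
h = 5
x(D) = 2*D
o(C, O) = C + 2*O
S(A, l) = 8 + 2*A*l (S(A, l) = (2*l)*A + 8 = 2*A*l + 8 = 8 + 2*A*l)
X(G, U) = -19
X(3, -14) + S(h, o(-2, 6))*(-230) = -19 + (8 + 2*5*(-2 + 2*6))*(-230) = -19 + (8 + 2*5*(-2 + 12))*(-230) = -19 + (8 + 2*5*10)*(-230) = -19 + (8 + 100)*(-230) = -19 + 108*(-230) = -19 - 24840 = -24859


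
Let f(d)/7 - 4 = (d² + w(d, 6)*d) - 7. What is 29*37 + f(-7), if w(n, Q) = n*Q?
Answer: 3453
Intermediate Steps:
w(n, Q) = Q*n
f(d) = -21 + 49*d² (f(d) = 28 + 7*((d² + (6*d)*d) - 7) = 28 + 7*((d² + 6*d²) - 7) = 28 + 7*(7*d² - 7) = 28 + 7*(-7 + 7*d²) = 28 + (-49 + 49*d²) = -21 + 49*d²)
29*37 + f(-7) = 29*37 + (-21 + 49*(-7)²) = 1073 + (-21 + 49*49) = 1073 + (-21 + 2401) = 1073 + 2380 = 3453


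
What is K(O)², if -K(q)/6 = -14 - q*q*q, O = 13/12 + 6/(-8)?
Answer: 574564/81 ≈ 7093.4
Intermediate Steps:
O = ⅓ (O = 13*(1/12) + 6*(-⅛) = 13/12 - ¾ = ⅓ ≈ 0.33333)
K(q) = 84 + 6*q³ (K(q) = -6*(-14 - q*q*q) = -6*(-14 - q*q²) = -6*(-14 - q³) = 84 + 6*q³)
K(O)² = (84 + 6*(⅓)³)² = (84 + 6*(1/27))² = (84 + 2/9)² = (758/9)² = 574564/81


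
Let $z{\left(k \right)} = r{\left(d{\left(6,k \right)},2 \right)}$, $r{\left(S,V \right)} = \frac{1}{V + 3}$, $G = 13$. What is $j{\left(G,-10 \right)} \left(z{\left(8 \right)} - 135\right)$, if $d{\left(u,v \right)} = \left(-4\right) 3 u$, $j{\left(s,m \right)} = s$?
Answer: $- \frac{8762}{5} \approx -1752.4$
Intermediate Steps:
$d{\left(u,v \right)} = - 12 u$
$r{\left(S,V \right)} = \frac{1}{3 + V}$
$z{\left(k \right)} = \frac{1}{5}$ ($z{\left(k \right)} = \frac{1}{3 + 2} = \frac{1}{5}$)
$j{\left(G,-10 \right)} \left(z{\left(8 \right)} - 135\right) = 13 \left(\frac{1}{5} - 135\right) = 13 \left(- \frac{674}{5}\right) = - \frac{8762}{5}$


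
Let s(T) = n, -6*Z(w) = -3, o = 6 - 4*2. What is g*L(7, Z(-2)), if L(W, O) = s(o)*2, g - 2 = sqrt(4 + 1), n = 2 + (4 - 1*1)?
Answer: 20 + 10*sqrt(5) ≈ 42.361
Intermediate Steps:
o = -2 (o = 6 - 8 = -2)
Z(w) = 1/2 (Z(w) = -1/6*(-3) = 1/2)
n = 5 (n = 2 + (4 - 1) = 2 + 3 = 5)
g = 2 + sqrt(5) (g = 2 + sqrt(4 + 1) = 2 + sqrt(5) ≈ 4.2361)
s(T) = 5
L(W, O) = 10 (L(W, O) = 5*2 = 10)
g*L(7, Z(-2)) = (2 + sqrt(5))*10 = 20 + 10*sqrt(5)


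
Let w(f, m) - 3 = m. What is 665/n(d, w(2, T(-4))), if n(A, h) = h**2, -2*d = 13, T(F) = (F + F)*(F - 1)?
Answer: 665/1849 ≈ 0.35965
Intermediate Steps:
T(F) = 2*F*(-1 + F) (T(F) = (2*F)*(-1 + F) = 2*F*(-1 + F))
w(f, m) = 3 + m
d = -13/2 (d = -1/2*13 = -13/2 ≈ -6.5000)
665/n(d, w(2, T(-4))) = 665/((3 + 2*(-4)*(-1 - 4))**2) = 665/((3 + 2*(-4)*(-5))**2) = 665/((3 + 40)**2) = 665/(43**2) = 665/1849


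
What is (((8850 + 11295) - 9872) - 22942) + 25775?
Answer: 13106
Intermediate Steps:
(((8850 + 11295) - 9872) - 22942) + 25775 = ((20145 - 9872) - 22942) + 25775 = (10273 - 22942) + 25775 = -12669 + 25775 = 13106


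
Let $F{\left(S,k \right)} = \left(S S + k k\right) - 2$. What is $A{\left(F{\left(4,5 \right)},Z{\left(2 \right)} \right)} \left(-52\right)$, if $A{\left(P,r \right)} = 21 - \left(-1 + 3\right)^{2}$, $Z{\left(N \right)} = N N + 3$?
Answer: $-884$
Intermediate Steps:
$F{\left(S,k \right)} = -2 + S^{2} + k^{2}$ ($F{\left(S,k \right)} = \left(S^{2} + k^{2}\right) - 2 = -2 + S^{2} + k^{2}$)
$Z{\left(N \right)} = 3 + N^{2}$ ($Z{\left(N \right)} = N^{2} + 3 = 3 + N^{2}$)
$A{\left(P,r \right)} = 17$ ($A{\left(P,r \right)} = 21 - 2^{2} = 21 - 4 = 17$)
$A{\left(F{\left(4,5 \right)},Z{\left(2 \right)} \right)} \left(-52\right) = 17 \left(-52\right) = -884$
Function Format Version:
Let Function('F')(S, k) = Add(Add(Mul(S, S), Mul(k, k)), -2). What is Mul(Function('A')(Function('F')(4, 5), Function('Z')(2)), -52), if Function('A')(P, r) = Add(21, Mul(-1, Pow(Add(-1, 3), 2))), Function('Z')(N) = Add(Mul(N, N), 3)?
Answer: -884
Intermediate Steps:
Function('F')(S, k) = Add(-2, Pow(S, 2), Pow(k, 2)) (Function('F')(S, k) = Add(Add(Pow(S, 2), Pow(k, 2)), -2) = Add(-2, Pow(S, 2), Pow(k, 2)))
Function('Z')(N) = Add(3, Pow(N, 2)) (Function('Z')(N) = Add(Pow(N, 2), 3) = Add(3, Pow(N, 2)))
Function('A')(P, r) = 17 (Function('A')(P, r) = Add(21, Mul(-1, Pow(2, 2))) = Add(21, Mul(-1, 4)) = Add(21, -4) = 17)
Mul(Function('A')(Function('F')(4, 5), Function('Z')(2)), -52) = Mul(17, -52) = -884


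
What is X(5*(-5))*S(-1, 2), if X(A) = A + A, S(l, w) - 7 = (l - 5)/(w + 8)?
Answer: -320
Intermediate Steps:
S(l, w) = 7 + (-5 + l)/(8 + w) (S(l, w) = 7 + (l - 5)/(w + 8) = 7 + (-5 + l)/(8 + w))
X(A) = 2*A
X(5*(-5))*S(-1, 2) = (2*(5*(-5)))*((51 - 1 + 7*2)/(8 + 2)) = (2*(-25))*((51 - 1 + 14)/10) = -5*64 = -50*32/5 = -320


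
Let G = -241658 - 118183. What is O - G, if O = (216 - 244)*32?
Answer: 358945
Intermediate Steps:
G = -359841
O = -896 (O = -28*32 = -896)
O - G = -896 - 1*(-359841) = -896 + 359841 = 358945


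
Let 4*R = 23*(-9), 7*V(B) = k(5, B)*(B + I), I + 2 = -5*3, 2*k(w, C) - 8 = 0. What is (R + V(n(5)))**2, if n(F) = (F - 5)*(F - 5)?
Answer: 2961841/784 ≈ 3777.9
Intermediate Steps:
k(w, C) = 4 (k(w, C) = 4 + (1/2)*0 = 4 + 0 = 4)
n(F) = (-5 + F)**2 (n(F) = (-5 + F)*(-5 + F) = (-5 + F)**2)
I = -17 (I = -2 - 5*3 = -2 - 15 = -17)
V(B) = -68/7 + 4*B/7 (V(B) = (4*(B - 17))/7 = (4*(-17 + B))/7 = (-68 + 4*B)/7 = -68/7 + 4*B/7)
R = -207/4 (R = (23*(-9))/4 = (1/4)*(-207) = -207/4 ≈ -51.750)
(R + V(n(5)))**2 = (-207/4 + (-68/7 + 4*(-5 + 5)**2/7))**2 = (-207/4 + (-68/7 + (4/7)*0**2))**2 = (-207/4 + (-68/7 + (4/7)*0))**2 = (-207/4 + (-68/7 + 0))**2 = (-207/4 - 68/7)**2 = (-1721/28)**2 = 2961841/784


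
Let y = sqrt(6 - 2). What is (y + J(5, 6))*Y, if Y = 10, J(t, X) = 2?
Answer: 40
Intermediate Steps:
y = 2 (y = sqrt(4) = 2)
(y + J(5, 6))*Y = (2 + 2)*10 = 4*10 = 40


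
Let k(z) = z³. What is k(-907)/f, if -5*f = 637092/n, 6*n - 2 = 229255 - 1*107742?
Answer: 151112538773575/1274184 ≈ 1.1860e+8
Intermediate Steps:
n = 40505/2 (n = ⅓ + (229255 - 1*107742)/6 = ⅓ + (229255 - 107742)/6 = ⅓ + (⅙)*121513 = ⅓ + 121513/6 = 40505/2 ≈ 20253.)
f = -1274184/202525 (f = -637092/(5*40505/2) = -637092*2/(5*40505) = -⅕*1274184/40505 = -1274184/202525 ≈ -6.2915)
k(-907)/f = (-907)³/(-1274184/202525) = -746142643*(-202525/1274184) = 151112538773575/1274184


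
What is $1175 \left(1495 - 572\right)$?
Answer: $1084525$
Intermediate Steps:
$1175 \left(1495 - 572\right) = 1175 \cdot 923 = 1084525$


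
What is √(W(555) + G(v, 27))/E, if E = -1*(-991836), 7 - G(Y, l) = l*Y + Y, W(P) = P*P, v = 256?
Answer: 2*√4701/247959 ≈ 0.00055303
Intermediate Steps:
W(P) = P²
G(Y, l) = 7 - Y - Y*l (G(Y, l) = 7 - (l*Y + Y) = 7 - (Y*l + Y) = 7 - (Y + Y*l) = 7 + (-Y - Y*l) = 7 - Y - Y*l)
E = 991836
√(W(555) + G(v, 27))/E = √(555² + (7 - 1*256 - 1*256*27))/991836 = √(308025 + (7 - 256 - 6912))*(1/991836) = √(308025 - 7161)*(1/991836) = √300864*(1/991836) = (8*√4701)*(1/991836) = 2*√4701/247959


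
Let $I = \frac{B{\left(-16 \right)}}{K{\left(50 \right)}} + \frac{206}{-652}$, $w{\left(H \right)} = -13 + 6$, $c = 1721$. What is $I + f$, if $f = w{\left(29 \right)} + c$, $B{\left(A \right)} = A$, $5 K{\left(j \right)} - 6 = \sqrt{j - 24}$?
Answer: $\frac{543013}{326} + 8 \sqrt{26} \approx 1706.5$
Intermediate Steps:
$K{\left(j \right)} = \frac{6}{5} + \frac{\sqrt{-24 + j}}{5}$ ($K{\left(j \right)} = \frac{6}{5} + \frac{\sqrt{j - 24}}{5} = \frac{6}{5} + \frac{\sqrt{-24 + j}}{5}$)
$w{\left(H \right)} = -7$
$I = - \frac{103}{326} - \frac{16}{\frac{6}{5} + \frac{\sqrt{26}}{5}}$ ($I = - \frac{16}{\frac{6}{5} + \frac{\sqrt{-24 + 50}}{5}} + \frac{206}{-652} = - \frac{16}{\frac{6}{5} + \frac{\sqrt{26}}{5}} + 206 \left(- \frac{1}{652}\right) = - \frac{16}{\frac{6}{5} + \frac{\sqrt{26}}{5}} - \frac{103}{326} = - \frac{103}{326} - \frac{16}{\frac{6}{5} + \frac{\sqrt{26}}{5}} \approx -7.5238$)
$f = 1714$ ($f = -7 + 1721 = 1714$)
$I + f = \left(- \frac{15751}{326} + 8 \sqrt{26}\right) + 1714 = \frac{543013}{326} + 8 \sqrt{26}$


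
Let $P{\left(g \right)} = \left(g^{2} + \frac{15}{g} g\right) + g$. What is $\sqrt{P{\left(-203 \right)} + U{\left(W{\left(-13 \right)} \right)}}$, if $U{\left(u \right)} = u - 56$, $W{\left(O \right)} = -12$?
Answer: $\sqrt{40953} \approx 202.37$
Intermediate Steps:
$U{\left(u \right)} = -56 + u$ ($U{\left(u \right)} = u - 56 = -56 + u$)
$P{\left(g \right)} = 15 + g + g^{2}$ ($P{\left(g \right)} = \left(g^{2} + 15\right) + g = \left(15 + g^{2}\right) + g = 15 + g + g^{2}$)
$\sqrt{P{\left(-203 \right)} + U{\left(W{\left(-13 \right)} \right)}} = \sqrt{\left(15 - 203 + \left(-203\right)^{2}\right) - 68} = \sqrt{\left(15 - 203 + 41209\right) - 68} = \sqrt{41021 - 68} = \sqrt{40953}$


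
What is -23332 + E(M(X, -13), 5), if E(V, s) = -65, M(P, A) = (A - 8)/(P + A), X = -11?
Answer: -23397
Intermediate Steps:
M(P, A) = (-8 + A)/(A + P)
-23332 + E(M(X, -13), 5) = -23332 - 65 = -23397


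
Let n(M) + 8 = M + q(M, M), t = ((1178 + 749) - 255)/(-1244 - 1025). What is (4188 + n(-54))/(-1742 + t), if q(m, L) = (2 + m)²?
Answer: -1549727/395427 ≈ -3.9191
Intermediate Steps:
t = -1672/2269 (t = (1927 - 255)/(-2269) = 1672*(-1/2269) = -1672/2269 ≈ -0.73689)
n(M) = -8 + M + (2 + M)² (n(M) = -8 + (M + (2 + M)²) = -8 + M + (2 + M)²)
(4188 + n(-54))/(-1742 + t) = (4188 + (-8 - 54 + (2 - 54)²))/(-1742 - 1672/2269) = (4188 + (-8 - 54 + (-52)²))/(-3954270/2269) = (4188 + (-8 - 54 + 2704))*(-2269/3954270) = (4188 + 2642)*(-2269/3954270) = 6830*(-2269/3954270) = -1549727/395427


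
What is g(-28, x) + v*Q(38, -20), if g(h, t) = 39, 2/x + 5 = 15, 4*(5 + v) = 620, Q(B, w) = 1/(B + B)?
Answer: 1557/38 ≈ 40.974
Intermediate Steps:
Q(B, w) = 1/(2*B)
v = 150 (v = -5 + (¼)*620 = -5 + 155 = 150)
x = ⅕ (x = 2/(-5 + 15) = 2/10 = 2*(⅒) = ⅕ ≈ 0.20000)
g(-28, x) + v*Q(38, -20) = 39 + 150*((½)/38) = 39 + 150*((½)*(1/38)) = 39 + 150*(1/76) = 39 + 75/38 = 1557/38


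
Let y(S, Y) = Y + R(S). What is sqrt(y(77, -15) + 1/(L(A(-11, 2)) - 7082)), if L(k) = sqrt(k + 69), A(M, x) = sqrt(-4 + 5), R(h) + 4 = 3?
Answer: sqrt(-113313 + 16*sqrt(70))/sqrt(7082 - sqrt(70)) ≈ 4.0*I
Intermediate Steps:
R(h) = -1 (R(h) = -4 + 3 = -1)
A(M, x) = 1 (A(M, x) = sqrt(1) = 1)
y(S, Y) = -1 + Y (y(S, Y) = Y - 1 = -1 + Y)
L(k) = sqrt(69 + k)
sqrt(y(77, -15) + 1/(L(A(-11, 2)) - 7082)) = sqrt((-1 - 15) + 1/(sqrt(69 + 1) - 7082)) = sqrt(-16 + 1/(sqrt(70) - 7082)) = sqrt(-16 + 1/(-7082 + sqrt(70)))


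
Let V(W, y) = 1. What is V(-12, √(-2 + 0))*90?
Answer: 90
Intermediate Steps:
V(-12, √(-2 + 0))*90 = 1*90 = 90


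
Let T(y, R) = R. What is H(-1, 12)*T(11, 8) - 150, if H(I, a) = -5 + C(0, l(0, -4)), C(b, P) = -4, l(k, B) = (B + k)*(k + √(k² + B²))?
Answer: -222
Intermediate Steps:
l(k, B) = (B + k)*(k + √(B² + k²))
H(I, a) = -9 (H(I, a) = -5 - 4 = -9)
H(-1, 12)*T(11, 8) - 150 = -9*8 - 150 = -72 - 150 = -222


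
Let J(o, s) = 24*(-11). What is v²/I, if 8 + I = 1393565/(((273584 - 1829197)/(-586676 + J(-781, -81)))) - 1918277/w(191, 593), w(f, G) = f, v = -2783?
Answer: 2301236976700387/153239883234635 ≈ 15.017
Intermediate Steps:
J(o, s) = -264
I = 153239883234635/297122083 (I = -8 + (1393565/(((273584 - 1829197)/(-586676 - 264))) - 1918277/191) = -8 + (1393565/((-1555613/(-586940))) - 1918277*1/191) = -8 + (1393565/((-1555613*(-1/586940))) - 1918277/191) = -8 + (1393565/(1555613/586940) - 1918277/191) = -8 + (1393565*(586940/1555613) - 1918277/191) = -8 + (817939041100/1555613 - 1918277/191) = -8 + 153242260211299/297122083 = 153239883234635/297122083 ≈ 5.1575e+5)
v²/I = (-2783)²/(153239883234635/297122083) = 7745089*(297122083/153239883234635) = 2301236976700387/153239883234635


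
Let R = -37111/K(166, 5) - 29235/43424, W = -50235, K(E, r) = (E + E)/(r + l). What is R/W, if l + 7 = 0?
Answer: -803327527/181056585120 ≈ -0.0044369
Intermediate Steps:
l = -7 (l = -7 + 0 = -7)
K(E, r) = 2*E/(-7 + r) (K(E, r) = (E + E)/(r - 7) = (2*E)/(-7 + r) = 2*E/(-7 + r))
R = 803327527/3604192 (R = -37111/(2*166/(-7 + 5)) - 29235/43424 = -37111/(2*166/(-2)) - 29235*1/43424 = -37111/(2*166*(-½)) - 29235/43424 = -37111/(-166) - 29235/43424 = -37111*(-1/166) - 29235/43424 = 37111/166 - 29235/43424 = 803327527/3604192 ≈ 222.89)
R/W = (803327527/3604192)/(-50235) = (803327527/3604192)*(-1/50235) = -803327527/181056585120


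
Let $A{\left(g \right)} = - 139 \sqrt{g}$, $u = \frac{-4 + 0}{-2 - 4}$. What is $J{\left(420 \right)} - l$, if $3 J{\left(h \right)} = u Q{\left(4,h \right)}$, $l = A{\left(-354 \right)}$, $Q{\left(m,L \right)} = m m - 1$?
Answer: $\frac{10}{3} + 139 i \sqrt{354} \approx 3.3333 + 2615.3 i$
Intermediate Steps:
$u = \frac{2}{3}$ ($u = - \frac{4}{-6} = \left(-4\right) \left(- \frac{1}{6}\right) = \frac{2}{3} \approx 0.66667$)
$Q{\left(m,L \right)} = -1 + m^{2}$ ($Q{\left(m,L \right)} = m^{2} - 1 = -1 + m^{2}$)
$l = - 139 i \sqrt{354}$ ($l = - 139 \sqrt{-354} = - 139 i \sqrt{354} \approx - 2615.3 i$)
$J{\left(h \right)} = \frac{10}{3}$ ($J{\left(h \right)} = \frac{\frac{2}{3} \left(-1 + 4^{2}\right)}{3} = \frac{\frac{2}{3} \left(-1 + 16\right)}{3} = \frac{\frac{2}{3} \cdot 15}{3} = \frac{1}{3} \cdot 10 = \frac{10}{3}$)
$J{\left(420 \right)} - l = \frac{10}{3} - - 139 i \sqrt{354} = \frac{10}{3} + 139 i \sqrt{354}$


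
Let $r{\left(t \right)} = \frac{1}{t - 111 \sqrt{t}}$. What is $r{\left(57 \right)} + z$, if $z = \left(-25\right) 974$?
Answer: $- \frac{298628401}{12264} - \frac{37 \sqrt{57}}{233016} \approx -24350.0$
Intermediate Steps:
$z = -24350$
$r{\left(57 \right)} + z = \frac{1}{57 - 111 \sqrt{57}} - 24350 = -24350 + \frac{1}{57 - 111 \sqrt{57}}$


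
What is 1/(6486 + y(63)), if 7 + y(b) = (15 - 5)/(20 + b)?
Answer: 83/537767 ≈ 0.00015434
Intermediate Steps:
y(b) = -7 + 10/(20 + b) (y(b) = -7 + (15 - 5)/(20 + b) = -7 + 10/(20 + b))
1/(6486 + y(63)) = 1/(6486 + (-130 - 7*63)/(20 + 63)) = 1/(6486 + (-130 - 441)/83) = 1/(6486 + (1/83)*(-571)) = 1/(6486 - 571/83) = 1/(537767/83) = 83/537767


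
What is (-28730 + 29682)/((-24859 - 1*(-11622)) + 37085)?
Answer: 119/2981 ≈ 0.039919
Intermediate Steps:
(-28730 + 29682)/((-24859 - 1*(-11622)) + 37085) = 952/((-24859 + 11622) + 37085) = 952/(-13237 + 37085) = 952/23848 = 952*(1/23848) = 119/2981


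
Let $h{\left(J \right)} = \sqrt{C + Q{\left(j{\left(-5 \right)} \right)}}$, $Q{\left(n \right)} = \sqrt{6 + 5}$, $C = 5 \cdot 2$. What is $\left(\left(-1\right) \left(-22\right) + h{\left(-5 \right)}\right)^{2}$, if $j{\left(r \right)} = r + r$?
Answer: $\left(22 + \sqrt{10 + \sqrt{11}}\right)^{2} \approx 657.88$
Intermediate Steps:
$C = 10$
$j{\left(r \right)} = 2 r$
$Q{\left(n \right)} = \sqrt{11}$
$h{\left(J \right)} = \sqrt{10 + \sqrt{11}}$
$\left(\left(-1\right) \left(-22\right) + h{\left(-5 \right)}\right)^{2} = \left(\left(-1\right) \left(-22\right) + \sqrt{10 + \sqrt{11}}\right)^{2} = \left(22 + \sqrt{10 + \sqrt{11}}\right)^{2}$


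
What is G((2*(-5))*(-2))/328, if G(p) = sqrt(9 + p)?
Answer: sqrt(29)/328 ≈ 0.016418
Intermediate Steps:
G((2*(-5))*(-2))/328 = sqrt(9 + (2*(-5))*(-2))/328 = sqrt(9 - 10*(-2))*(1/328) = sqrt(9 + 20)*(1/328) = sqrt(29)*(1/328) = sqrt(29)/328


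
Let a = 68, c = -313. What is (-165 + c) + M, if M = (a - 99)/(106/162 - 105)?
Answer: -4037545/8452 ≈ -477.70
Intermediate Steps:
M = 2511/8452 (M = (68 - 99)/(106/162 - 105) = -31/(106*(1/162) - 105) = -31/(53/81 - 105) = -31/(-8452/81) = -31*(-81/8452) = 2511/8452 ≈ 0.29709)
(-165 + c) + M = (-165 - 313) + 2511/8452 = -478 + 2511/8452 = -4037545/8452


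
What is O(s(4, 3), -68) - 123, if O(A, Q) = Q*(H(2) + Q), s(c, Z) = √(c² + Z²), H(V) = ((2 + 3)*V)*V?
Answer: 3141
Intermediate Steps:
H(V) = 5*V² (H(V) = (5*V)*V = 5*V²)
s(c, Z) = √(Z² + c²)
O(A, Q) = Q*(20 + Q) (O(A, Q) = Q*(5*2² + Q) = Q*(5*4 + Q) = Q*(20 + Q))
O(s(4, 3), -68) - 123 = -68*(20 - 68) - 123 = -68*(-48) - 123 = 3264 - 123 = 3141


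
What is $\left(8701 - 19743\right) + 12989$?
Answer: $1947$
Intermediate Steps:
$\left(8701 - 19743\right) + 12989 = -11042 + 12989 = 1947$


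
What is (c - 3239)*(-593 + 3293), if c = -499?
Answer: -10092600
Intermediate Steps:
(c - 3239)*(-593 + 3293) = (-499 - 3239)*(-593 + 3293) = -3738*2700 = -10092600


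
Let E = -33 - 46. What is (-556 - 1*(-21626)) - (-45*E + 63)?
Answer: 17452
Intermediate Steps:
E = -79
(-556 - 1*(-21626)) - (-45*E + 63) = (-556 - 1*(-21626)) - (-45*(-79) + 63) = (-556 + 21626) - (3555 + 63) = 21070 - 1*3618 = 21070 - 3618 = 17452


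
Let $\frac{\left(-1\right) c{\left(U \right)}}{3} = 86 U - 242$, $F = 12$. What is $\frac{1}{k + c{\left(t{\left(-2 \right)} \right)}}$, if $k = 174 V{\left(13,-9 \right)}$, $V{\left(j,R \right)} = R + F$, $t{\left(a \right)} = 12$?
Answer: $- \frac{1}{1848} \approx -0.00054113$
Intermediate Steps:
$V{\left(j,R \right)} = 12 + R$ ($V{\left(j,R \right)} = R + 12 = 12 + R$)
$c{\left(U \right)} = 726 - 258 U$ ($c{\left(U \right)} = - 3 \left(86 U - 242\right) = - 3 \left(-242 + 86 U\right) = 726 - 258 U$)
$k = 522$ ($k = 174 \left(12 - 9\right) = 174 \cdot 3 = 522$)
$\frac{1}{k + c{\left(t{\left(-2 \right)} \right)}} = \frac{1}{522 + \left(726 - 3096\right)} = \frac{1}{522 - 2370} = \frac{1}{-1848} = - \frac{1}{1848}$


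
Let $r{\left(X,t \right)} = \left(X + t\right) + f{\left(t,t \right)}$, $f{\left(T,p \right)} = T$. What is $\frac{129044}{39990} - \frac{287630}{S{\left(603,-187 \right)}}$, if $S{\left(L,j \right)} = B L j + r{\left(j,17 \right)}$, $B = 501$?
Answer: $\frac{608469869993}{188264302155} \approx 3.232$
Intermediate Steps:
$r{\left(X,t \right)} = X + 2 t$ ($r{\left(X,t \right)} = \left(X + t\right) + t = X + 2 t$)
$S{\left(L,j \right)} = 34 + j + 501 L j$ ($S{\left(L,j \right)} = 501 L j + \left(j + 2 \cdot 17\right) = 501 L j + \left(j + 34\right) = 501 L j + \left(34 + j\right) = 34 + j + 501 L j$)
$\frac{129044}{39990} - \frac{287630}{S{\left(603,-187 \right)}} = \frac{129044}{39990} - \frac{287630}{34 - 187 + 501 \cdot 603 \left(-187\right)} = 129044 \cdot \frac{1}{39990} - \frac{287630}{34 - 187 - 56493261} = \frac{64522}{19995} - \frac{287630}{-56493414} = \frac{64522}{19995} - - \frac{143815}{28246707} = \frac{64522}{19995} + \frac{143815}{28246707} = \frac{608469869993}{188264302155}$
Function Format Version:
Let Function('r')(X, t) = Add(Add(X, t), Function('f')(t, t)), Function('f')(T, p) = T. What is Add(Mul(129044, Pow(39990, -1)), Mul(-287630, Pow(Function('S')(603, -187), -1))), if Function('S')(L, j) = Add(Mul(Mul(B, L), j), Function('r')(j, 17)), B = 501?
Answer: Rational(608469869993, 188264302155) ≈ 3.2320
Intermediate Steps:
Function('r')(X, t) = Add(X, Mul(2, t)) (Function('r')(X, t) = Add(Add(X, t), t) = Add(X, Mul(2, t)))
Function('S')(L, j) = Add(34, j, Mul(501, L, j)) (Function('S')(L, j) = Add(Mul(Mul(501, L), j), Add(j, Mul(2, 17))) = Add(Mul(501, L, j), Add(j, 34)) = Add(Mul(501, L, j), Add(34, j)) = Add(34, j, Mul(501, L, j)))
Add(Mul(129044, Pow(39990, -1)), Mul(-287630, Pow(Function('S')(603, -187), -1))) = Add(Mul(129044, Pow(39990, -1)), Mul(-287630, Pow(Add(34, -187, Mul(501, 603, -187)), -1))) = Add(Mul(129044, Rational(1, 39990)), Mul(-287630, Pow(Add(34, -187, -56493261), -1))) = Add(Rational(64522, 19995), Mul(-287630, Pow(-56493414, -1))) = Add(Rational(64522, 19995), Mul(-287630, Rational(-1, 56493414))) = Add(Rational(64522, 19995), Rational(143815, 28246707)) = Rational(608469869993, 188264302155)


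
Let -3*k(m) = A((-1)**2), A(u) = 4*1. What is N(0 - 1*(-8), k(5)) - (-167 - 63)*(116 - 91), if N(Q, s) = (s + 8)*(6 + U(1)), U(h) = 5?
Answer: 17470/3 ≈ 5823.3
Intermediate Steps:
A(u) = 4
k(m) = -4/3 (k(m) = -1/3*4 = -4/3)
N(Q, s) = 88 + 11*s (N(Q, s) = (s + 8)*(6 + 5) = (8 + s)*11 = 88 + 11*s)
N(0 - 1*(-8), k(5)) - (-167 - 63)*(116 - 91) = (88 + 11*(-4/3)) - (-167 - 63)*(116 - 91) = (88 - 44/3) - (-230)*25 = 220/3 - 1*(-5750) = 220/3 + 5750 = 17470/3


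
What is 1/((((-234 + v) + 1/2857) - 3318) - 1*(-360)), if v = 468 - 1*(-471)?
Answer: -2857/6436820 ≈ -0.00044385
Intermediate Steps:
v = 939 (v = 468 + 471 = 939)
1/((((-234 + v) + 1/2857) - 3318) - 1*(-360)) = 1/((((-234 + 939) + 1/2857) - 3318) - 1*(-360)) = 1/(((705 + 1/2857) - 3318) + 360) = 1/((2014186/2857 - 3318) + 360) = 1/(-7465340/2857 + 360) = 1/(-6436820/2857) = -2857/6436820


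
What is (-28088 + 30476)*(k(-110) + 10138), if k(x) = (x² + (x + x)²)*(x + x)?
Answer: -31760070456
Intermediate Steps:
k(x) = 10*x³ (k(x) = (x² + (2*x)²)*(2*x) = (x² + 4*x²)*(2*x) = (5*x²)*(2*x) = 10*x³)
(-28088 + 30476)*(k(-110) + 10138) = (-28088 + 30476)*(10*(-110)³ + 10138) = 2388*(10*(-1331000) + 10138) = 2388*(-13310000 + 10138) = 2388*(-13299862) = -31760070456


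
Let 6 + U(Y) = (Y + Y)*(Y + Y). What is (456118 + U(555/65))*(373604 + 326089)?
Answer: 53968868810916/169 ≈ 3.1934e+11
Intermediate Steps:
U(Y) = -6 + 4*Y**2 (U(Y) = -6 + (Y + Y)*(Y + Y) = -6 + (2*Y)*(2*Y) = -6 + 4*Y**2)
(456118 + U(555/65))*(373604 + 326089) = (456118 + (-6 + 4*(555/65)**2))*(373604 + 326089) = (456118 + (-6 + 4*(555*(1/65))**2))*699693 = (456118 + (-6 + 4*(111/13)**2))*699693 = (456118 + (-6 + 4*(12321/169)))*699693 = (456118 + (-6 + 49284/169))*699693 = (456118 + 48270/169)*699693 = (77132212/169)*699693 = 53968868810916/169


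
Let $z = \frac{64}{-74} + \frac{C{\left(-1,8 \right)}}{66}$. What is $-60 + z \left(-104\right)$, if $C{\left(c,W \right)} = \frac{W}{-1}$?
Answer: $\frac{51956}{1221} \approx 42.552$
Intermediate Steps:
$C{\left(c,W \right)} = - W$ ($C{\left(c,W \right)} = W \left(-1\right) = - W$)
$z = - \frac{1204}{1221}$ ($z = \frac{64}{-74} + \frac{\left(-1\right) 8}{66} = 64 \left(- \frac{1}{74}\right) - \frac{4}{33} = - \frac{32}{37} - \frac{4}{33} = - \frac{1204}{1221} \approx -0.98608$)
$-60 + z \left(-104\right) = -60 - - \frac{125216}{1221} = -60 + \frac{125216}{1221} = \frac{51956}{1221}$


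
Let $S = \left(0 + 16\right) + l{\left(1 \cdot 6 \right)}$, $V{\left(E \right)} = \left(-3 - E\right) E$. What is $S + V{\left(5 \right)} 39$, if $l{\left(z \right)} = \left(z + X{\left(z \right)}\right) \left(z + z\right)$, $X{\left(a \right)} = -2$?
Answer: $-1496$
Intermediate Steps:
$V{\left(E \right)} = E \left(-3 - E\right)$
$l{\left(z \right)} = 2 z \left(-2 + z\right)$ ($l{\left(z \right)} = \left(z - 2\right) \left(z + z\right) = \left(-2 + z\right) 2 z = 2 z \left(-2 + z\right)$)
$S = 64$ ($S = \left(0 + 16\right) + 2 \cdot 1 \cdot 6 \left(-2 + 1 \cdot 6\right) = 16 + 2 \cdot 6 \left(-2 + 6\right) = 16 + 2 \cdot 6 \cdot 4 = 16 + 48 = 64$)
$S + V{\left(5 \right)} 39 = 64 + \left(-1\right) 5 \left(3 + 5\right) 39 = 64 + \left(-1\right) 5 \cdot 8 \cdot 39 = 64 - 1560 = -1496$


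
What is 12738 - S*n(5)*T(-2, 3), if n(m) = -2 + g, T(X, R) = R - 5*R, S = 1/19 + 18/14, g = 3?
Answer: 1696290/133 ≈ 12754.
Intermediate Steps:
S = 178/133 (S = 1*(1/19) + 18*(1/14) = 1/19 + 9/7 = 178/133 ≈ 1.3383)
T(X, R) = -4*R
n(m) = 1 (n(m) = -2 + 3 = 1)
12738 - S*n(5)*T(-2, 3) = 12738 - (178/133)*1*(-4*3) = 12738 - 178*(-12)/133 = 12738 - 1*(-2136/133) = 12738 + 2136/133 = 1696290/133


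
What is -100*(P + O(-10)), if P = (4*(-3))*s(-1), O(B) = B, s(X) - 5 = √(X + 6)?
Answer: 7000 + 1200*√5 ≈ 9683.3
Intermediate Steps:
s(X) = 5 + √(6 + X) (s(X) = 5 + √(X + 6) = 5 + √(6 + X))
P = -60 - 12*√5 (P = (4*(-3))*(5 + √(6 - 1)) = -12*(5 + √5) = -60 - 12*√5 ≈ -86.833)
-100*(P + O(-10)) = -100*((-60 - 12*√5) - 10) = -100*(-70 - 12*√5) = 7000 + 1200*√5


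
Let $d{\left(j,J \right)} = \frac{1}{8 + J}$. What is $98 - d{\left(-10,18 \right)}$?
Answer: $\frac{2547}{26} \approx 97.962$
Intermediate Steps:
$98 - d{\left(-10,18 \right)} = 98 - \frac{1}{8 + 18} = 98 - \frac{1}{26} = \frac{2547}{26}$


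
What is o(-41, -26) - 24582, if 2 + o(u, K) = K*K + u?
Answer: -23949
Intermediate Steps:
o(u, K) = -2 + u + K² (o(u, K) = -2 + (K*K + u) = -2 + (K² + u) = -2 + (u + K²) = -2 + u + K²)
o(-41, -26) - 24582 = (-2 - 41 + (-26)²) - 24582 = (-2 - 41 + 676) - 24582 = 633 - 24582 = -23949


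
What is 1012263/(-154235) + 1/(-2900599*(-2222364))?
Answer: -59864553988216837/9121354316390940 ≈ -6.5631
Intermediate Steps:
1012263/(-154235) + 1/(-2900599*(-2222364)) = 1012263*(-1/154235) - 1/2900599*(-1/2222364) = -1012263/154235 + 1/6446186796036 = -59864553988216837/9121354316390940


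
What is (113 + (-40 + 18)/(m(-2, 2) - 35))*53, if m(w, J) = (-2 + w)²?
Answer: 114957/19 ≈ 6050.4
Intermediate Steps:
(113 + (-40 + 18)/(m(-2, 2) - 35))*53 = (113 + (-40 + 18)/((-2 - 2)² - 35))*53 = (113 - 22/((-4)² - 35))*53 = (113 - 22/(16 - 35))*53 = (113 - 22/(-19))*53 = (113 - 22*(-1/19))*53 = (113 + 22/19)*53 = (2169/19)*53 = 114957/19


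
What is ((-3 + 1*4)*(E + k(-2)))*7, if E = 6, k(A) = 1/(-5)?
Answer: 203/5 ≈ 40.600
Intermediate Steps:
k(A) = -1/5
((-3 + 1*4)*(E + k(-2)))*7 = ((-3 + 1*4)*(6 - 1/5))*7 = ((-3 + 4)*(29/5))*7 = (1*(29/5))*7 = (29/5)*7 = 203/5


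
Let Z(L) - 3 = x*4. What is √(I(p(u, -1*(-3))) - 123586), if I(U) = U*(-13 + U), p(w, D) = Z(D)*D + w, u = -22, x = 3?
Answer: 2*I*√30839 ≈ 351.22*I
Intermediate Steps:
Z(L) = 15 (Z(L) = 3 + 3*4 = 3 + 12 = 15)
p(w, D) = w + 15*D (p(w, D) = 15*D + w = w + 15*D)
√(I(p(u, -1*(-3))) - 123586) = √((-22 + 15*(-1*(-3)))*(-13 + (-22 + 15*(-1*(-3)))) - 123586) = √((-22 + 15*3)*(-13 + (-22 + 15*3)) - 123586) = √((-22 + 45)*(-13 + (-22 + 45)) - 123586) = √(23*(-13 + 23) - 123586) = √(23*10 - 123586) = √(230 - 123586) = √(-123356) = 2*I*√30839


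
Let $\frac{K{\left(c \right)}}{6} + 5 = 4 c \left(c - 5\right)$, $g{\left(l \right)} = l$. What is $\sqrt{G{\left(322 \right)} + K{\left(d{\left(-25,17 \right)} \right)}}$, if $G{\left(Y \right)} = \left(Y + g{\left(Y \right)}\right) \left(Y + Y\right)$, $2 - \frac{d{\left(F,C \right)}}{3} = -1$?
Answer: $\sqrt{415570} \approx 644.65$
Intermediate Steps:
$d{\left(F,C \right)} = 9$ ($d{\left(F,C \right)} = 6 - -3 = 6 + 3 = 9$)
$K{\left(c \right)} = -30 + 24 c \left(-5 + c\right)$ ($K{\left(c \right)} = -30 + 6 \cdot 4 c \left(c - 5\right) = -30 + 6 \cdot 4 c \left(-5 + c\right) = -30 + 24 c \left(-5 + c\right)$)
$G{\left(Y \right)} = 4 Y^{2}$ ($G{\left(Y \right)} = \left(Y + Y\right) \left(Y + Y\right) = 2 Y 2 Y = 4 Y^{2}$)
$\sqrt{G{\left(322 \right)} + K{\left(d{\left(-25,17 \right)} \right)}} = \sqrt{4 \cdot 322^{2} - \left(1110 - 1944\right)} = \sqrt{4 \cdot 103684 - -834} = \sqrt{414736 - -834} = \sqrt{414736 + 834} = \sqrt{415570}$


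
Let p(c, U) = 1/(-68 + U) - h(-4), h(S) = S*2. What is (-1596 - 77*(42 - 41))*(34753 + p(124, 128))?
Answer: -3489310853/60 ≈ -5.8155e+7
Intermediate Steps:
h(S) = 2*S
p(c, U) = 8 + 1/(-68 + U) (p(c, U) = 1/(-68 + U) - 2*(-4) = 1/(-68 + U) - 1*(-8) = 1/(-68 + U) + 8 = 8 + 1/(-68 + U))
(-1596 - 77*(42 - 41))*(34753 + p(124, 128)) = (-1596 - 77*(42 - 41))*(34753 + (-543 + 8*128)/(-68 + 128)) = (-1596 - 77*1)*(34753 + (-543 + 1024)/60) = (-1596 - 77)*(34753 + (1/60)*481) = -1673*(34753 + 481/60) = -1673*2085661/60 = -3489310853/60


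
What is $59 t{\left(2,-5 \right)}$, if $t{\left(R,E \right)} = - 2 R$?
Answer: $-236$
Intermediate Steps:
$59 t{\left(2,-5 \right)} = 59 \left(\left(-2\right) 2\right) = 59 \left(-4\right) = -236$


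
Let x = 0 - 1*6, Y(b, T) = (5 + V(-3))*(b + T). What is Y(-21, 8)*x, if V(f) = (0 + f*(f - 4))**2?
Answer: 34788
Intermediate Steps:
V(f) = f**2*(-4 + f)**2 (V(f) = (0 + f*(-4 + f))**2 = (f*(-4 + f))**2 = f**2*(-4 + f)**2)
Y(b, T) = 446*T + 446*b (Y(b, T) = (5 + (-3)**2*(-4 - 3)**2)*(b + T) = (5 + 9*(-7)**2)*(T + b) = (5 + 9*49)*(T + b) = (5 + 441)*(T + b) = 446*(T + b) = 446*T + 446*b)
x = -6 (x = 0 - 6 = -6)
Y(-21, 8)*x = (446*8 + 446*(-21))*(-6) = (3568 - 9366)*(-6) = -5798*(-6) = 34788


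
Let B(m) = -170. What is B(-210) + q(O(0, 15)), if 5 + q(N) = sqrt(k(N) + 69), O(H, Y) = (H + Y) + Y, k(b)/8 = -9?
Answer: -175 + I*sqrt(3) ≈ -175.0 + 1.732*I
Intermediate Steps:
k(b) = -72 (k(b) = 8*(-9) = -72)
O(H, Y) = H + 2*Y
q(N) = -5 + I*sqrt(3) (q(N) = -5 + sqrt(-72 + 69) = -5 + sqrt(-3) = -5 + I*sqrt(3))
B(-210) + q(O(0, 15)) = -170 + (-5 + I*sqrt(3)) = -175 + I*sqrt(3)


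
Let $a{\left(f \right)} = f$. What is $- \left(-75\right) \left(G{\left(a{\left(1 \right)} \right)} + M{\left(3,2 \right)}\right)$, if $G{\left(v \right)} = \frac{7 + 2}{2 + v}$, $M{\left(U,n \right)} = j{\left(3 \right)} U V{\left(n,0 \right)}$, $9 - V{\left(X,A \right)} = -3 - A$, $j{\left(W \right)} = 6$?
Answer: $16425$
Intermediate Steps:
$V{\left(X,A \right)} = 12 + A$ ($V{\left(X,A \right)} = 9 - \left(-3 - A\right) = 9 + \left(3 + A\right) = 12 + A$)
$M{\left(U,n \right)} = 72 U$ ($M{\left(U,n \right)} = 6 U \left(12 + 0\right) = 6 U 12 = 72 U$)
$G{\left(v \right)} = \frac{9}{2 + v}$
$- \left(-75\right) \left(G{\left(a{\left(1 \right)} \right)} + M{\left(3,2 \right)}\right) = - \left(-75\right) \left(\frac{9}{2 + 1} + 72 \cdot 3\right) = - \left(-75\right) \left(\frac{9}{3} + 216\right) = - \left(-75\right) \left(9 \cdot \frac{1}{3} + 216\right) = - \left(-75\right) \left(3 + 216\right) = - \left(-75\right) 219 = \left(-1\right) \left(-16425\right) = 16425$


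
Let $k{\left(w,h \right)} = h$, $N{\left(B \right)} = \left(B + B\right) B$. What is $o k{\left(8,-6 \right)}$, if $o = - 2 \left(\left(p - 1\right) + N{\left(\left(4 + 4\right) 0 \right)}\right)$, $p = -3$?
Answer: $-48$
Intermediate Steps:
$N{\left(B \right)} = 2 B^{2}$ ($N{\left(B \right)} = 2 B B = 2 B^{2}$)
$o = 8$ ($o = - 2 \left(\left(-3 - 1\right) + 2 \left(\left(4 + 4\right) 0\right)^{2}\right) = - 2 \left(-4 + 2 \left(8 \cdot 0\right)^{2}\right) = - 2 \left(-4 + 2 \cdot 0^{2}\right) = - 2 \left(-4 + 2 \cdot 0\right) = - 2 \left(-4 + 0\right) = \left(-2\right) \left(-4\right) = 8$)
$o k{\left(8,-6 \right)} = 8 \left(-6\right) = -48$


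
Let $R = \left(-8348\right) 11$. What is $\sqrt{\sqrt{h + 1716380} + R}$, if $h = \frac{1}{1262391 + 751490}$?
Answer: $\frac{\sqrt{-372428351489480308 + 2013881 \sqrt{6961150998929511061}}}{2013881} \approx 300.86 i$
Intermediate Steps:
$h = \frac{1}{2013881} \approx 4.9655 \cdot 10^{-7}$
$R = -91828$
$\sqrt{\sqrt{h + 1716380} + R} = \sqrt{\sqrt{\frac{1}{2013881} + 1716380} - 91828} = \sqrt{\sqrt{\frac{3456585070781}{2013881}} - 91828} = \sqrt{\frac{\sqrt{6961150998929511061}}{2013881} - 91828} = \sqrt{-91828 + \frac{\sqrt{6961150998929511061}}{2013881}}$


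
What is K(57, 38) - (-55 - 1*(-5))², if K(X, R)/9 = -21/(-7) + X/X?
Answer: -2464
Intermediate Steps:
K(X, R) = 36 (K(X, R) = 9*(-21/(-7) + X/X) = 9*(-21*(-⅐) + 1) = 9*(3 + 1) = 9*4 = 36)
K(57, 38) - (-55 - 1*(-5))² = 36 - (-55 - 1*(-5))² = 36 - (-55 + 5)² = 36 - 1*(-50)² = 36 - 1*2500 = 36 - 2500 = -2464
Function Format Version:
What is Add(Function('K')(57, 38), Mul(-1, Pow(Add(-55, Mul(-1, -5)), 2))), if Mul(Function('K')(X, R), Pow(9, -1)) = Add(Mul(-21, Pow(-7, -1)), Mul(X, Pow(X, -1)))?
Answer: -2464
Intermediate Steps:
Function('K')(X, R) = 36 (Function('K')(X, R) = Mul(9, Add(Mul(-21, Pow(-7, -1)), Mul(X, Pow(X, -1)))) = Mul(9, Add(Mul(-21, Rational(-1, 7)), 1)) = Mul(9, Add(3, 1)) = Mul(9, 4) = 36)
Add(Function('K')(57, 38), Mul(-1, Pow(Add(-55, Mul(-1, -5)), 2))) = Add(36, Mul(-1, Pow(Add(-55, Mul(-1, -5)), 2))) = Add(36, Mul(-1, Pow(Add(-55, 5), 2))) = Add(36, Mul(-1, Pow(-50, 2))) = Add(36, Mul(-1, 2500)) = Add(36, -2500) = -2464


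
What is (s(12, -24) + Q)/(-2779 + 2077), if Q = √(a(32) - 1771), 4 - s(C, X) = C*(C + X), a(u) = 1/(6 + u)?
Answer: -74/351 - I*√2557286/26676 ≈ -0.21083 - 0.059947*I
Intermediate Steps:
s(C, X) = 4 - C*(C + X)
Q = I*√2557286/38 (Q = √(1/(6 + 32) - 1771) = √(1/38 - 1771) = √(-67297/38) = I*√2557286/38 ≈ 42.083*I)
(s(12, -24) + Q)/(-2779 + 2077) = ((4 - 1*12² - 1*12*(-24)) + I*√2557286/38)/(-2779 + 2077) = ((4 - 1*144 + 288) + I*√2557286/38)/(-702) = ((4 - 144 + 288) + I*√2557286/38)*(-1/702) = (148 + I*√2557286/38)*(-1/702) = -74/351 - I*√2557286/26676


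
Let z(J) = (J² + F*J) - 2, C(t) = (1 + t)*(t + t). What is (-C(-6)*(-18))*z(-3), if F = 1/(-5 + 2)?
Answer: 8640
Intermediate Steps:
F = -⅓ (F = 1/(-3) = -⅓ ≈ -0.33333)
C(t) = 2*t*(1 + t) (C(t) = (1 + t)*(2*t) = 2*t*(1 + t))
z(J) = -2 + J² - J/3 (z(J) = (J² - J/3) - 2 = -2 + J² - J/3)
(-C(-6)*(-18))*z(-3) = (-2*(-6)*(1 - 6)*(-18))*(-2 + (-3)² - ⅓*(-3)) = (-2*(-6)*(-5)*(-18))*(-2 + 9 + 1) = (-1*60*(-18))*8 = -60*(-18)*8 = 1080*8 = 8640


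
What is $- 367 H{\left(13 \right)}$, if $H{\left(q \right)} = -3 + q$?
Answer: $-3670$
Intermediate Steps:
$- 367 H{\left(13 \right)} = - 367 \left(-3 + 13\right) = \left(-367\right) 10 = -3670$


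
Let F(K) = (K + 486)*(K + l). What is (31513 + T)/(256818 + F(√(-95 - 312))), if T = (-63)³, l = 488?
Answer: -107863793186/244006340373 + 212852116*I*√407/244006340373 ≈ -0.44205 + 0.017598*I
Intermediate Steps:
F(K) = (486 + K)*(488 + K) (F(K) = (K + 486)*(K + 488) = (486 + K)*(488 + K))
T = -250047
(31513 + T)/(256818 + F(√(-95 - 312))) = (31513 - 250047)/(256818 + (237168 + (√(-95 - 312))² + 974*√(-95 - 312))) = -218534/(256818 + (237168 + (√(-407))² + 974*√(-407))) = -218534/(256818 + (237168 + (I*√407)² + 974*(I*√407))) = -218534/(256818 + (237168 - 407 + 974*I*√407)) = -218534/(256818 + (236761 + 974*I*√407)) = -218534/(493579 + 974*I*√407)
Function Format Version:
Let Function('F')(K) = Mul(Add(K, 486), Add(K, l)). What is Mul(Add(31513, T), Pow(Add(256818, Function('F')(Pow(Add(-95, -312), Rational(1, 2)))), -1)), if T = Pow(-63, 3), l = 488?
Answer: Add(Rational(-107863793186, 244006340373), Mul(Rational(212852116, 244006340373), I, Pow(407, Rational(1, 2)))) ≈ Add(-0.44205, Mul(0.017598, I))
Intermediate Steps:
Function('F')(K) = Mul(Add(486, K), Add(488, K)) (Function('F')(K) = Mul(Add(K, 486), Add(K, 488)) = Mul(Add(486, K), Add(488, K)))
T = -250047
Mul(Add(31513, T), Pow(Add(256818, Function('F')(Pow(Add(-95, -312), Rational(1, 2)))), -1)) = Mul(Add(31513, -250047), Pow(Add(256818, Add(237168, Pow(Pow(Add(-95, -312), Rational(1, 2)), 2), Mul(974, Pow(Add(-95, -312), Rational(1, 2))))), -1)) = Mul(-218534, Pow(Add(256818, Add(237168, Pow(Pow(-407, Rational(1, 2)), 2), Mul(974, Pow(-407, Rational(1, 2))))), -1)) = Mul(-218534, Pow(Add(256818, Add(237168, Pow(Mul(I, Pow(407, Rational(1, 2))), 2), Mul(974, Mul(I, Pow(407, Rational(1, 2)))))), -1)) = Mul(-218534, Pow(Add(256818, Add(237168, -407, Mul(974, I, Pow(407, Rational(1, 2))))), -1)) = Mul(-218534, Pow(Add(256818, Add(236761, Mul(974, I, Pow(407, Rational(1, 2))))), -1)) = Mul(-218534, Pow(Add(493579, Mul(974, I, Pow(407, Rational(1, 2)))), -1))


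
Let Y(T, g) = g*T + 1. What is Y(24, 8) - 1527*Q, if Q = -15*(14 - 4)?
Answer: 229243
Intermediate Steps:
Y(T, g) = 1 + T*g (Y(T, g) = T*g + 1 = 1 + T*g)
Q = -150 (Q = -15*10 = -150)
Y(24, 8) - 1527*Q = (1 + 24*8) - 1527*(-150) = (1 + 192) + 229050 = 193 + 229050 = 229243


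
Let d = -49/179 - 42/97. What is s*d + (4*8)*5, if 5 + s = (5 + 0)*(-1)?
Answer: 2900790/17363 ≈ 167.07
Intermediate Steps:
s = -10 (s = -5 + (5 + 0)*(-1) = -5 + 5*(-1) = -5 - 5 = -10)
d = -12271/17363 (d = -49*1/179 - 42*1/97 = -49/179 - 42/97 = -12271/17363 ≈ -0.70673)
s*d + (4*8)*5 = -10*(-12271/17363) + (4*8)*5 = 122710/17363 + 32*5 = 122710/17363 + 160 = 2900790/17363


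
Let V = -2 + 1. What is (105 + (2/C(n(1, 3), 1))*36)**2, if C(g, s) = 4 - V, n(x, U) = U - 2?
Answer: 356409/25 ≈ 14256.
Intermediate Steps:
V = -1
n(x, U) = -2 + U
C(g, s) = 5 (C(g, s) = 4 - 1*(-1) = 4 + 1 = 5)
(105 + (2/C(n(1, 3), 1))*36)**2 = (105 + (2/5)*36)**2 = (105 + 72/5)**2 = (597/5)**2 = 356409/25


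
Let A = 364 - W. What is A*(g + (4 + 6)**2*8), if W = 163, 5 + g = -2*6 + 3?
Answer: 157986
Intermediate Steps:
g = -14 (g = -5 + (-2*6 + 3) = -5 + (-12 + 3) = -5 - 9 = -14)
A = 201 (A = 364 - 1*163 = 364 - 163 = 201)
A*(g + (4 + 6)**2*8) = 201*(-14 + (4 + 6)**2*8) = 201*(-14 + 10**2*8) = 201*(-14 + 100*8) = 201*(-14 + 800) = 201*786 = 157986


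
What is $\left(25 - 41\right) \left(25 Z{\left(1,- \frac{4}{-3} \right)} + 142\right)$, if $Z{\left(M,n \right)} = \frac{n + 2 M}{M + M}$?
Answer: $- \frac{8816}{3} \approx -2938.7$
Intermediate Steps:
$Z{\left(M,n \right)} = \frac{n + 2 M}{2 M}$
$\left(25 - 41\right) \left(25 Z{\left(1,- \frac{4}{-3} \right)} + 142\right) = \left(25 - 41\right) \left(25 \frac{1 + \frac{\left(-4\right) \frac{1}{-3}}{2}}{1} + 142\right) = \left(25 - 41\right) \left(25 \cdot 1 \left(1 + \frac{\left(-4\right) \left(- \frac{1}{3}\right)}{2}\right) + 142\right) = - 16 \left(25 \cdot 1 \left(1 + \frac{1}{2} \cdot \frac{4}{3}\right) + 142\right) = - 16 \left(25 \cdot 1 \left(1 + \frac{2}{3}\right) + 142\right) = - 16 \left(25 \cdot 1 \cdot \frac{5}{3} + 142\right) = - 16 \left(25 \cdot \frac{5}{3} + 142\right) = - 16 \left(\frac{125}{3} + 142\right) = \left(-16\right) \frac{551}{3} = - \frac{8816}{3}$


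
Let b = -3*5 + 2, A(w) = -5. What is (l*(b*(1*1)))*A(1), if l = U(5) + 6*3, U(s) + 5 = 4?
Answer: 1105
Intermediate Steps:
U(s) = -1 (U(s) = -5 + 4 = -1)
l = 17 (l = -1 + 6*3 = -1 + 18 = 17)
b = -13 (b = -15 + 2 = -13)
(l*(b*(1*1)))*A(1) = (17*(-13))*(-5) = -221*(-5) = 1105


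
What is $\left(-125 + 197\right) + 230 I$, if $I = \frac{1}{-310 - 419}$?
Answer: $\frac{52258}{729} \approx 71.684$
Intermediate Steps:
$I = - \frac{1}{729}$ ($I = \frac{1}{-729} = - \frac{1}{729} \approx -0.0013717$)
$\left(-125 + 197\right) + 230 I = \left(-125 + 197\right) + 230 \left(- \frac{1}{729}\right) = 72 - \frac{230}{729} = \frac{52258}{729}$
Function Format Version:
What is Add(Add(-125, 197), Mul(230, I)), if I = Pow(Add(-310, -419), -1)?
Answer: Rational(52258, 729) ≈ 71.684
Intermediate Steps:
I = Rational(-1, 729) (I = Pow(-729, -1) = Rational(-1, 729) ≈ -0.0013717)
Add(Add(-125, 197), Mul(230, I)) = Add(Add(-125, 197), Mul(230, Rational(-1, 729))) = Add(72, Rational(-230, 729)) = Rational(52258, 729)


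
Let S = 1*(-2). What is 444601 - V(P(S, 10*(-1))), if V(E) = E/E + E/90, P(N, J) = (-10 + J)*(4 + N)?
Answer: 4001404/9 ≈ 4.4460e+5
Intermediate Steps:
S = -2
V(E) = 1 + E/90 (V(E) = 1 + E*(1/90) = 1 + E/90)
444601 - V(P(S, 10*(-1))) = 444601 - (1 + (-40 - 10*(-2) + 4*(10*(-1)) + (10*(-1))*(-2))/90) = 444601 - (1 + (-40 + 20 + 4*(-10) - 10*(-2))/90) = 444601 - (1 + (-40 + 20 - 40 + 20)/90) = 444601 - (1 + (1/90)*(-40)) = 444601 - (1 - 4/9) = 444601 - 1*5/9 = 444601 - 5/9 = 4001404/9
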